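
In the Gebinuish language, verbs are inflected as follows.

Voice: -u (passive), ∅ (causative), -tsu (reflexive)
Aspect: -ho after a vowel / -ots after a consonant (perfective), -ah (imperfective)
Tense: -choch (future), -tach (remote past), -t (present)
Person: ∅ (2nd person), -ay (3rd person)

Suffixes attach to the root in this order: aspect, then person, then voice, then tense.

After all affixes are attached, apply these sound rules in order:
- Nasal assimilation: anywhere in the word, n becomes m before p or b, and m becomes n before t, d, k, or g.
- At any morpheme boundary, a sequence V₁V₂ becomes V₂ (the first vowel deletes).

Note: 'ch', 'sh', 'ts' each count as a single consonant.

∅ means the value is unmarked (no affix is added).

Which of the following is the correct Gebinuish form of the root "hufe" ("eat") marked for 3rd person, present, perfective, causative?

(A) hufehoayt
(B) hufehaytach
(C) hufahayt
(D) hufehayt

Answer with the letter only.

Attach aspect perfective -ho (after vowel 'e') → hufeho.
Attach person 3rd person -ay → hufehoay.
voice = causative: zero marking, form stays hufehoay.
Attach tense present -t → hufehoayt.
Nasal assimilation: no change.
Apply vowel deletion: hufehoayt → hufehayt.
So the correct form is hufehayt, option (D).
(B) hufehaytach is wrong: it uses remote past instead of present for tense.
(C) hufahayt is wrong: it uses imperfective instead of perfective for aspect.
(A) hufehoayt is wrong: it fails to apply the sound rule(s).

D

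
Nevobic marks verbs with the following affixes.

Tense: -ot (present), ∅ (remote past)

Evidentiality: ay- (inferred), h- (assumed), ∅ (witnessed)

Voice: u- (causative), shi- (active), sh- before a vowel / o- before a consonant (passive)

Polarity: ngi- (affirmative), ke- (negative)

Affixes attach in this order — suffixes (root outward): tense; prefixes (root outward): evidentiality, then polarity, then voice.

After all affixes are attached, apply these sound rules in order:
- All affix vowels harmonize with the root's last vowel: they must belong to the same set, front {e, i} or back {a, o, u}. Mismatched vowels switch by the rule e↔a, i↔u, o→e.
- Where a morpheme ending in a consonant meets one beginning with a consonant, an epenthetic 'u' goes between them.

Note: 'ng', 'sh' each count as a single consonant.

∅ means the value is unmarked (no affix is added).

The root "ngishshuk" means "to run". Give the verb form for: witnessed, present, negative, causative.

ukangishshukot

evidentiality = witnessed: zero marking, form stays ngishshuk.
Attach polarity negative ke- → kengishshuk.
Attach voice causative u- → ukengishshuk.
Attach tense present -ot → ukengishshukot.
Apply vowel harmony: ukengishshukot → ukangishshukot.
Epenthesis: no change.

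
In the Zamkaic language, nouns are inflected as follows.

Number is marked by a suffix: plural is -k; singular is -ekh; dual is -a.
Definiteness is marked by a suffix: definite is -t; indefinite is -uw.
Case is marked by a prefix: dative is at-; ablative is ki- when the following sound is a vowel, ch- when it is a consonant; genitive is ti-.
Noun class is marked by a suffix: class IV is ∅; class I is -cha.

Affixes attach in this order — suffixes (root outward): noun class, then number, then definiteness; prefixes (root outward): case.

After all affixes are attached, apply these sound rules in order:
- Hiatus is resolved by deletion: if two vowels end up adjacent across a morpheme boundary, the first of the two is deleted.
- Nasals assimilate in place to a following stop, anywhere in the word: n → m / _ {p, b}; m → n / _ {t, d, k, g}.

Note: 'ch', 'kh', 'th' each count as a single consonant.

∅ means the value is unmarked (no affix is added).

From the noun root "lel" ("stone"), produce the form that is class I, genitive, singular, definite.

Attach case genitive ti- → tilel.
Attach noun class class I -cha → tilelcha.
Attach number singular -ekh → tilelchaekh.
Attach definiteness definite -t → tilelchaekht.
Apply vowel deletion: tilelchaekht → tilelchekht.
Nasal assimilation: no change.

tilelchekht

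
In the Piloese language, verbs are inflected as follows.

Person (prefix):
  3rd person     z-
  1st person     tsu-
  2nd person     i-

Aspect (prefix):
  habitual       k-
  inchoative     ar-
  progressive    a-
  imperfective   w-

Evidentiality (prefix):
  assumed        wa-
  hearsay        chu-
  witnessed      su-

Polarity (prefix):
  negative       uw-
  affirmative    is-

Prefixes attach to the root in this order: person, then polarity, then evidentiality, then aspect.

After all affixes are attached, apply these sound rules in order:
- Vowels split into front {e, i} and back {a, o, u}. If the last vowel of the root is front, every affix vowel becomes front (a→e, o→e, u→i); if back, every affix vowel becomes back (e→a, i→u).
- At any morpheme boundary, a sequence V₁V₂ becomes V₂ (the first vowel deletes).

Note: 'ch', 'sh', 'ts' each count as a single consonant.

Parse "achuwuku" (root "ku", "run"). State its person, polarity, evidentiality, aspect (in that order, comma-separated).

Segment: a-chu-uw-i-ku.
person: i- → 2nd person.
polarity: uw- → negative.
evidentiality: chu- → hearsay.
aspect: a- → progressive.

2nd person, negative, hearsay, progressive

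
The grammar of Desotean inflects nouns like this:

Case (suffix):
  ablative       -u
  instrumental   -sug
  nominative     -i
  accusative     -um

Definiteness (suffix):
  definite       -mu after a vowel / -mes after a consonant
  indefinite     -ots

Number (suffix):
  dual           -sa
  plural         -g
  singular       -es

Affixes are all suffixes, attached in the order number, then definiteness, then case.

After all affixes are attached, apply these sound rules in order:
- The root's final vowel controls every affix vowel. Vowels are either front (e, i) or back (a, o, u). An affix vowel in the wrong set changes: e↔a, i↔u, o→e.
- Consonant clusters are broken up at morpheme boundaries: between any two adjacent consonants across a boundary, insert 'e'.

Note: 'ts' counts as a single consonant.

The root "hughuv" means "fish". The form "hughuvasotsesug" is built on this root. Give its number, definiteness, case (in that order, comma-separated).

Segment: hughuv-es-ots-sug.
number: -es → singular.
definiteness: -ots → indefinite.
case: -sug → instrumental.

singular, indefinite, instrumental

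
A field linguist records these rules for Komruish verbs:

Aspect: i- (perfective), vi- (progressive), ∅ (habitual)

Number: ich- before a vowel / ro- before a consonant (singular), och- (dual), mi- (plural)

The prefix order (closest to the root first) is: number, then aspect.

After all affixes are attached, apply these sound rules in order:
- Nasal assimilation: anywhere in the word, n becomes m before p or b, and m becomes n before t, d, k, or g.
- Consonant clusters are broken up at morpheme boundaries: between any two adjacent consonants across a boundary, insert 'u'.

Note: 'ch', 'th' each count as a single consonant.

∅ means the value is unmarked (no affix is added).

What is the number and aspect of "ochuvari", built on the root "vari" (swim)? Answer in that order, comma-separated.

Segment: och-vari.
number: och- → dual.
aspect: ∅ → habitual.

dual, habitual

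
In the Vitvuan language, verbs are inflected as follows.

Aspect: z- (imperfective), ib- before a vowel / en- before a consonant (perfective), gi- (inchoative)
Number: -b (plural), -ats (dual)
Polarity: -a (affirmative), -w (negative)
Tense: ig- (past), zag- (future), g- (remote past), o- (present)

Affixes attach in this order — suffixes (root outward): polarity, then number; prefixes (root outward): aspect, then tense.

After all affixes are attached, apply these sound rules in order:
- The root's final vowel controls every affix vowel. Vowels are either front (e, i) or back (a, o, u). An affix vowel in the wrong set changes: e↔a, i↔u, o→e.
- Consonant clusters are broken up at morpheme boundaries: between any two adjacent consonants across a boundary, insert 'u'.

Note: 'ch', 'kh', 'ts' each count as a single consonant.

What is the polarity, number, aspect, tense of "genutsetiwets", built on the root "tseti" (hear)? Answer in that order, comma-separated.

Segment: g-en-tseti-w-ats.
polarity: -w → negative.
number: -ats → dual.
aspect: ib/en- → perfective.
tense: g- → remote past.

negative, dual, perfective, remote past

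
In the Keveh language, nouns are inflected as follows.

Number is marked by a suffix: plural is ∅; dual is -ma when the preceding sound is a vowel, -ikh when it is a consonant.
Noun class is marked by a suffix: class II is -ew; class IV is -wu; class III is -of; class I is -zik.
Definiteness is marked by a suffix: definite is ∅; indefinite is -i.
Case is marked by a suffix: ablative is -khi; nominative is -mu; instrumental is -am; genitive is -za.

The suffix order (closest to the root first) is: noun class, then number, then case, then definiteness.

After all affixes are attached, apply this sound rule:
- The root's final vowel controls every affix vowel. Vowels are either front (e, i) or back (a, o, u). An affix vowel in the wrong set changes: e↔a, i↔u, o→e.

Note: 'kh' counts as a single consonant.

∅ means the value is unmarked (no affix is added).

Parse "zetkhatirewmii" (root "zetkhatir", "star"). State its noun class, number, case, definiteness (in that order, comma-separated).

Segment: zetkhatir-ew-mu-i.
noun class: -ew → class II.
number: ∅ → plural.
case: -mu → nominative.
definiteness: -i → indefinite.

class II, plural, nominative, indefinite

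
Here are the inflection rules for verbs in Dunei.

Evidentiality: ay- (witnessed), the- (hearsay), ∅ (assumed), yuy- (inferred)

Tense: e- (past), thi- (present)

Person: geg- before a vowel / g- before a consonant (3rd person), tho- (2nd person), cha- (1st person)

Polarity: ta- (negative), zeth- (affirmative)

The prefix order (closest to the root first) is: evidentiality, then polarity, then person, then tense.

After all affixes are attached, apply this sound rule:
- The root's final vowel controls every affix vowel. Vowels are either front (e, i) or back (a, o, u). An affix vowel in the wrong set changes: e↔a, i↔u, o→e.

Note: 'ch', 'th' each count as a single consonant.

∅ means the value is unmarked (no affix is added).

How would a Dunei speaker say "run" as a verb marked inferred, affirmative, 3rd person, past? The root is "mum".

agzathyuymum

Attach evidentiality inferred yuy- → yuymum.
Attach polarity affirmative zeth- → zethyuymum.
Attach person 3rd person g- (before consonant 'z') → gzethyuymum.
Attach tense past e- → egzethyuymum.
Apply vowel harmony: egzethyuymum → agzathyuymum.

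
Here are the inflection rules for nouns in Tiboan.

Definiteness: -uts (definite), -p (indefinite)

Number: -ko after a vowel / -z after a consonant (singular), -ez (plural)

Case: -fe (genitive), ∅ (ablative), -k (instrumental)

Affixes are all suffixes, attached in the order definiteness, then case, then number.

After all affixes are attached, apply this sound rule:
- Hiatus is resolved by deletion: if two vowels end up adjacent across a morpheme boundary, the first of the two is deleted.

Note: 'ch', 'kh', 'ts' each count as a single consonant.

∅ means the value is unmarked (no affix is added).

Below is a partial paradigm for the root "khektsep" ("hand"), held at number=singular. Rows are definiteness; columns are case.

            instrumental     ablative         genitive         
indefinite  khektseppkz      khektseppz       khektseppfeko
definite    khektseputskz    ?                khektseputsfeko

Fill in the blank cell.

Attach definiteness definite -uts → khektseputs.
case = ablative: zero marking, form stays khektseputs.
Attach number singular -z (after consonant 'ts') → khektseputsz.
Vowel deletion: no change.

khektseputsz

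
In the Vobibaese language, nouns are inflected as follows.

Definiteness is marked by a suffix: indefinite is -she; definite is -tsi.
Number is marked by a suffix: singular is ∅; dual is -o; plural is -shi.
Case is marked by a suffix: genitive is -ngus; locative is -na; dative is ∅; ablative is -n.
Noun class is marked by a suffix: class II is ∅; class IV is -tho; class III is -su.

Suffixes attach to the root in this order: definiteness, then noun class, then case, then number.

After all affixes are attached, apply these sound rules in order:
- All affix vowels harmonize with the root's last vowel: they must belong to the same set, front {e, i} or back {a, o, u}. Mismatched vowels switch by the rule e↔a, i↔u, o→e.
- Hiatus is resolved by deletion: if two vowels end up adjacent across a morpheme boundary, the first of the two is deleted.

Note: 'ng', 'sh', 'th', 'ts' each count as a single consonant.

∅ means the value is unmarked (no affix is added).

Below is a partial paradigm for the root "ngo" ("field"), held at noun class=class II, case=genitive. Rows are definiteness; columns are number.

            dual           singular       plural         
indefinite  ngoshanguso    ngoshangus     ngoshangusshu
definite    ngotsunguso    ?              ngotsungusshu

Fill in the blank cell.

ngotsungus

Attach definiteness definite -tsi → ngotsi.
noun class = class II: zero marking, form stays ngotsi.
Attach case genitive -ngus → ngotsingus.
number = singular: zero marking, form stays ngotsingus.
Apply vowel harmony: ngotsingus → ngotsungus.
Vowel deletion: no change.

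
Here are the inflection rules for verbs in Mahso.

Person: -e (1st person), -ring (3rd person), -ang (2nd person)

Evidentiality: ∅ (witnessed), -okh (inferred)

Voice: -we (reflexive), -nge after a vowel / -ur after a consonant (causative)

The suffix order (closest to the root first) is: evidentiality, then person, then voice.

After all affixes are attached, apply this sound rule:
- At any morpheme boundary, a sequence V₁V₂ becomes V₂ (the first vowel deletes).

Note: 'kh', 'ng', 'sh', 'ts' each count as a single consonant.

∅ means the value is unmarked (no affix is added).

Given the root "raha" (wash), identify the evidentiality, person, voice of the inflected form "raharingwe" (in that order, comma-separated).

Segment: raha-ring-we.
evidentiality: ∅ → witnessed.
person: -ring → 3rd person.
voice: -we → reflexive.

witnessed, 3rd person, reflexive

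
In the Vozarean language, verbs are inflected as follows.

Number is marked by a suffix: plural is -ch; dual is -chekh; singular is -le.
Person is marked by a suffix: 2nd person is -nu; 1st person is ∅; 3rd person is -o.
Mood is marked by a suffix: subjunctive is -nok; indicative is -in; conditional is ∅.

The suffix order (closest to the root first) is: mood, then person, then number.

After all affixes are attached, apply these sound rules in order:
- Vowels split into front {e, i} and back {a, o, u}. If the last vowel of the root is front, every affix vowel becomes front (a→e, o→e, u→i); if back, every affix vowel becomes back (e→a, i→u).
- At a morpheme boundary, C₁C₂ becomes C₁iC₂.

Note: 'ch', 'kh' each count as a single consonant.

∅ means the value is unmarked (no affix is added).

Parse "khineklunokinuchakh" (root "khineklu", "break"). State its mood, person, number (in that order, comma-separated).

Segment: khineklu-nok-nu-chekh.
mood: -nok → subjunctive.
person: -nu → 2nd person.
number: -chekh → dual.

subjunctive, 2nd person, dual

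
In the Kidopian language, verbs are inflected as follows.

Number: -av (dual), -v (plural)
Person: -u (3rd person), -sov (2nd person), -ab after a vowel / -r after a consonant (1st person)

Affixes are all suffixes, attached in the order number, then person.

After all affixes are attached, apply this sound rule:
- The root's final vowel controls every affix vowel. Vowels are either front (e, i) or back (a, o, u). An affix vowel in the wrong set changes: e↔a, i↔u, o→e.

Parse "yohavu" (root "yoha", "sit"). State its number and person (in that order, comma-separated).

Segment: yoha-v-u.
number: -v → plural.
person: -u → 3rd person.

plural, 3rd person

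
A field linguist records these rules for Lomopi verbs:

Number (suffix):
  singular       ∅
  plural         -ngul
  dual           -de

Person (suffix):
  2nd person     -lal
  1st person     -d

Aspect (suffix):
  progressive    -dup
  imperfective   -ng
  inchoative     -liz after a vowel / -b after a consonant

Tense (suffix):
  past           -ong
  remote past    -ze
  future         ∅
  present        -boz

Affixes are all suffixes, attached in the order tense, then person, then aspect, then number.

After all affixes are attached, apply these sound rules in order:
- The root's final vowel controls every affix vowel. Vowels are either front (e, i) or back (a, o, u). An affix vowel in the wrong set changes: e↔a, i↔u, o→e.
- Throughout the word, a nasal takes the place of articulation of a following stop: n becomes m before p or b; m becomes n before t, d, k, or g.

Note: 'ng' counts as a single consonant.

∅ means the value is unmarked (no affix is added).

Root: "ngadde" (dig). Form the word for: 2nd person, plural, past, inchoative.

ngaddeenglelbngil

Attach tense past -ong → ngaddeong.
Attach person 2nd person -lal → ngaddeonglal.
Attach aspect inchoative -b (after consonant 'l') → ngaddeonglalb.
Attach number plural -ngul → ngaddeonglalbngul.
Apply vowel harmony: ngaddeonglalbngul → ngaddeenglelbngil.
Nasal assimilation: no change.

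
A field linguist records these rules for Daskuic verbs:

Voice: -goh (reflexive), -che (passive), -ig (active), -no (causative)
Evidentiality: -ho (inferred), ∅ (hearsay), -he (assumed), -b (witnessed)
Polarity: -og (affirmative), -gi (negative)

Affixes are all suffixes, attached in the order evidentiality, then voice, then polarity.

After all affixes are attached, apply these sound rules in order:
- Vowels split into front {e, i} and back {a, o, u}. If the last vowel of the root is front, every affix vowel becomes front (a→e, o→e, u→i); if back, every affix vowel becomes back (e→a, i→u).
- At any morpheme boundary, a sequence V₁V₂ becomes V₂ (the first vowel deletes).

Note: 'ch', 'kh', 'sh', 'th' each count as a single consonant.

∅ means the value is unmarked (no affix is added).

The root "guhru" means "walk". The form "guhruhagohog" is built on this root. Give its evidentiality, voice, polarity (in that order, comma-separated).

Segment: guhru-he-goh-og.
evidentiality: -he → assumed.
voice: -goh → reflexive.
polarity: -og → affirmative.

assumed, reflexive, affirmative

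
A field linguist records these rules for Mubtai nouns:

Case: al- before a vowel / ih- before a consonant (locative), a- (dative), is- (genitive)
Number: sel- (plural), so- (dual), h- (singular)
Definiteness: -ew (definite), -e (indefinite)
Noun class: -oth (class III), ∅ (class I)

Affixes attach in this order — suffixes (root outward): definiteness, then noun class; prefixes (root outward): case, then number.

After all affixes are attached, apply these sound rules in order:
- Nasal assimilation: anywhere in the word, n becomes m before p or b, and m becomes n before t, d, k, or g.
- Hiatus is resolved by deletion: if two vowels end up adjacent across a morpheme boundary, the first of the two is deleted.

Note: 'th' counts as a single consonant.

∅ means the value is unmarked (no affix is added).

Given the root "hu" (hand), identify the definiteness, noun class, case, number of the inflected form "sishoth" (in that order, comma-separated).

indefinite, class III, genitive, dual

Segment: so-is-hu-e-oth.
definiteness: -e → indefinite.
noun class: -oth → class III.
case: is- → genitive.
number: so- → dual.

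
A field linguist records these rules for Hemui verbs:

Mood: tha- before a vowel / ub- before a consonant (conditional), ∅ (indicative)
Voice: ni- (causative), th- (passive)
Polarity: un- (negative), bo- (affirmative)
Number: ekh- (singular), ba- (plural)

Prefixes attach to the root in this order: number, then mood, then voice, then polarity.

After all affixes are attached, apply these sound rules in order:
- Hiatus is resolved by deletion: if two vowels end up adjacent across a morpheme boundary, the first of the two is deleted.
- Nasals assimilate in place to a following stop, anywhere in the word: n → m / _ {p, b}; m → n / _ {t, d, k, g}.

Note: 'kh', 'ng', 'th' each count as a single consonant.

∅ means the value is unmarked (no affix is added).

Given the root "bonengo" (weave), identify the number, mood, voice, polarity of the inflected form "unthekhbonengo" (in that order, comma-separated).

singular, indicative, passive, negative

Segment: un-th-ekh-bonengo.
number: ekh- → singular.
mood: ∅ → indicative.
voice: th- → passive.
polarity: un- → negative.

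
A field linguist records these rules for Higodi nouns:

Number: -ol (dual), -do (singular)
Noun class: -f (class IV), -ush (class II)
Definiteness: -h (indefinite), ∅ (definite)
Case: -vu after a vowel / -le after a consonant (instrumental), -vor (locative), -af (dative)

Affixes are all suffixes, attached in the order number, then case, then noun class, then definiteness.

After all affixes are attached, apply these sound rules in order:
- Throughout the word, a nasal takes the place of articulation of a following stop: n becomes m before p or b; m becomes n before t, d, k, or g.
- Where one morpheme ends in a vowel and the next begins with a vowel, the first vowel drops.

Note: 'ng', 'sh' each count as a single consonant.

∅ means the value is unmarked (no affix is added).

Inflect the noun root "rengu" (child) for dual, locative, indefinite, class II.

Attach number dual -ol → renguol.
Attach case locative -vor → renguolvor.
Attach noun class class II -ush → renguolvorush.
Attach definiteness indefinite -h → renguolvorushh.
Nasal assimilation: no change.
Apply vowel deletion: renguolvorushh → rengolvorushh.

rengolvorushh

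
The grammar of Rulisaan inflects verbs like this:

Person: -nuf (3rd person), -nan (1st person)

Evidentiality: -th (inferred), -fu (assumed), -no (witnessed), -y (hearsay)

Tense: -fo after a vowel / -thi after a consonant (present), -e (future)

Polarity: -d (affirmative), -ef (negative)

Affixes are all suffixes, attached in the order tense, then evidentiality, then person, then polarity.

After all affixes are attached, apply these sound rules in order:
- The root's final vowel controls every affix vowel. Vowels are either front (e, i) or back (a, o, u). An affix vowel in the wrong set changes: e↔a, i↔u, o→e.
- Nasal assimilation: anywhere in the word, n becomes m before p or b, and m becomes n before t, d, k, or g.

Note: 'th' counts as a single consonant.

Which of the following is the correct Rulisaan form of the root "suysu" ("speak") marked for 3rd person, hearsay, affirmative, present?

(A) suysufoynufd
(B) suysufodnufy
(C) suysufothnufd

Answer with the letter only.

Attach tense present -fo (after vowel 'u') → suysufo.
Attach evidentiality hearsay -y → suysufoy.
Attach person 3rd person -nuf → suysufoynuf.
Attach polarity affirmative -d → suysufoynufd.
Vowel harmony: no change.
Nasal assimilation: no change.
So the correct form is suysufoynufd, option (A).
(B) suysufodnufy is wrong: it has the affixes in the wrong order.
(C) suysufothnufd is wrong: it uses inferred instead of hearsay for evidentiality.

A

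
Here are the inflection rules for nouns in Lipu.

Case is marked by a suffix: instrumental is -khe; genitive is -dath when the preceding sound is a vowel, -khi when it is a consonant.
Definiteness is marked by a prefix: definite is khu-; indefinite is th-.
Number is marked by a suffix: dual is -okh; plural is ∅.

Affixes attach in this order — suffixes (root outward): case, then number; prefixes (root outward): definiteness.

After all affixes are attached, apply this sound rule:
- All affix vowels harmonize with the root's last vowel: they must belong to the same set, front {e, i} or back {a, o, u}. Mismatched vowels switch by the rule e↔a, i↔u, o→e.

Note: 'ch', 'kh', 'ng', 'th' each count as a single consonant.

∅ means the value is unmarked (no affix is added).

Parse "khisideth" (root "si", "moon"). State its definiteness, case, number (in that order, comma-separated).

definite, genitive, plural

Segment: khu-si-dath.
definiteness: khu- → definite.
case: -dath/khi → genitive.
number: ∅ → plural.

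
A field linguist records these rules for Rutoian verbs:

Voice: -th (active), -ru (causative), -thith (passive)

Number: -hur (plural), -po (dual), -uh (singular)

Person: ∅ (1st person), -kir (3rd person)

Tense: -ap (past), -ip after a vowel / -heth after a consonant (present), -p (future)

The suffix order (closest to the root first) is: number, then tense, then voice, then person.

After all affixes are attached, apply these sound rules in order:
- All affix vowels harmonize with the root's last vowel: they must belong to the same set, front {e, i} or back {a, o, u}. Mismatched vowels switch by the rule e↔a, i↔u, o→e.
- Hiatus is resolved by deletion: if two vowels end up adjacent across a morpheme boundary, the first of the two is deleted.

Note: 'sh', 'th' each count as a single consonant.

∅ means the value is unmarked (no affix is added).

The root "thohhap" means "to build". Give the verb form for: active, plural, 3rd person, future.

thohhaphurpthkur

Attach number plural -hur → thohhaphur.
Attach tense future -p → thohhaphurp.
Attach voice active -th → thohhaphurpth.
Attach person 3rd person -kir → thohhaphurpthkir.
Apply vowel harmony: thohhaphurpthkir → thohhaphurpthkur.
Vowel deletion: no change.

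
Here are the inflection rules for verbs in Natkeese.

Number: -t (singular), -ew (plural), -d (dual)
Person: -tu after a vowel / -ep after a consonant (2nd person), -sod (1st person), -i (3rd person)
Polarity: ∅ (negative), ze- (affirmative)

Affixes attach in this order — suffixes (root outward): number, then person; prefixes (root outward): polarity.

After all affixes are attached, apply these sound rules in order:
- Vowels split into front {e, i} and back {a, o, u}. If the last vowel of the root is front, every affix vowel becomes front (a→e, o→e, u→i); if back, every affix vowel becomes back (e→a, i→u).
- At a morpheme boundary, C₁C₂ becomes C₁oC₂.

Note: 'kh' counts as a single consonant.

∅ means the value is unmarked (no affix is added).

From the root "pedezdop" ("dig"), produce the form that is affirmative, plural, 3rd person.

Attach number plural -ew → pedezdopew.
Attach polarity affirmative ze- → zepedezdopew.
Attach person 3rd person -i → zepedezdopewi.
Apply vowel harmony: zepedezdopewi → zapedezdopawu.
Epenthesis: no change.

zapedezdopawu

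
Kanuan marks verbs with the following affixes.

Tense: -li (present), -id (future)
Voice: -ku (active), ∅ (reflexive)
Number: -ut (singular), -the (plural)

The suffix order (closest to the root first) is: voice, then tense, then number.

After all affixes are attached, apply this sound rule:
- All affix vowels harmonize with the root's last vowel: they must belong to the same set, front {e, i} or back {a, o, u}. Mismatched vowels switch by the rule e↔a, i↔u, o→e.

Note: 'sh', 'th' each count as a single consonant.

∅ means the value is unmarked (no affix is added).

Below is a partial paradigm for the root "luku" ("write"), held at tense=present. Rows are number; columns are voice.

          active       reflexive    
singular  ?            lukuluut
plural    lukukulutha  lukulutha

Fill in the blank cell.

lukukuluut

Attach voice active -ku → lukuku.
Attach tense present -li → lukukuli.
Attach number singular -ut → lukukuliut.
Apply vowel harmony: lukukuliut → lukukuluut.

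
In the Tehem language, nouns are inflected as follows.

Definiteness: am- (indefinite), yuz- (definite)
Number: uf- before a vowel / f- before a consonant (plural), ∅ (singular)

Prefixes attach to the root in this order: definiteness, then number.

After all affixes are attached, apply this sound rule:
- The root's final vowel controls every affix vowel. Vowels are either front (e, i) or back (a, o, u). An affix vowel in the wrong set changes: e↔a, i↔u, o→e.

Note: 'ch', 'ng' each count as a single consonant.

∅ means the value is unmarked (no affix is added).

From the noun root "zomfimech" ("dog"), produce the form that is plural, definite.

fyizzomfimech

Attach definiteness definite yuz- → yuzzomfimech.
Attach number plural f- (before consonant 'y') → fyuzzomfimech.
Apply vowel harmony: fyuzzomfimech → fyizzomfimech.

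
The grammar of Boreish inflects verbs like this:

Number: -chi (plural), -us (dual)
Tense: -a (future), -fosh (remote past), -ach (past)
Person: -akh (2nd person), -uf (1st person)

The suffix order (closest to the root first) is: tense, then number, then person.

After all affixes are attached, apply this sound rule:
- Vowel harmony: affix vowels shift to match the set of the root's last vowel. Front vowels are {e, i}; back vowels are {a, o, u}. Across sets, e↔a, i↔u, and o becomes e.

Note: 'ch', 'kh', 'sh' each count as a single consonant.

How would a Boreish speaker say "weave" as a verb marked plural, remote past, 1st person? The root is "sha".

Attach tense remote past -fosh → shafosh.
Attach number plural -chi → shafoshchi.
Attach person 1st person -uf → shafoshchiuf.
Apply vowel harmony: shafoshchiuf → shafoshchuuf.

shafoshchuuf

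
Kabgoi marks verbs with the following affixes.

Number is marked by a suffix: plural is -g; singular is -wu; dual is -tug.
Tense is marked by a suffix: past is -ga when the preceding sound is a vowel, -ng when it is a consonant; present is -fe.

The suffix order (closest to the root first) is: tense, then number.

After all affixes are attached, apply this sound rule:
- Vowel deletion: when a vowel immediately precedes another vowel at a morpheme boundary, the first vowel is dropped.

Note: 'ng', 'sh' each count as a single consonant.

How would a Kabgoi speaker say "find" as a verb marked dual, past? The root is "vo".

Attach tense past -ga (after vowel 'o') → voga.
Attach number dual -tug → vogatug.
Vowel deletion: no change.

vogatug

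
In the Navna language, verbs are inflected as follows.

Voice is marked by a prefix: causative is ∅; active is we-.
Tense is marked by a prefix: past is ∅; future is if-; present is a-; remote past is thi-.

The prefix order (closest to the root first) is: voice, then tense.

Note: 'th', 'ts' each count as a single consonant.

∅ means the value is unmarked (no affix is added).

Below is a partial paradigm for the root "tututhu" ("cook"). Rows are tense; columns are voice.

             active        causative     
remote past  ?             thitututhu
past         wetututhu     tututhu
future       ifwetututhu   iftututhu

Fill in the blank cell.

thiwetututhu

Attach voice active we- → wetututhu.
Attach tense remote past thi- → thiwetututhu.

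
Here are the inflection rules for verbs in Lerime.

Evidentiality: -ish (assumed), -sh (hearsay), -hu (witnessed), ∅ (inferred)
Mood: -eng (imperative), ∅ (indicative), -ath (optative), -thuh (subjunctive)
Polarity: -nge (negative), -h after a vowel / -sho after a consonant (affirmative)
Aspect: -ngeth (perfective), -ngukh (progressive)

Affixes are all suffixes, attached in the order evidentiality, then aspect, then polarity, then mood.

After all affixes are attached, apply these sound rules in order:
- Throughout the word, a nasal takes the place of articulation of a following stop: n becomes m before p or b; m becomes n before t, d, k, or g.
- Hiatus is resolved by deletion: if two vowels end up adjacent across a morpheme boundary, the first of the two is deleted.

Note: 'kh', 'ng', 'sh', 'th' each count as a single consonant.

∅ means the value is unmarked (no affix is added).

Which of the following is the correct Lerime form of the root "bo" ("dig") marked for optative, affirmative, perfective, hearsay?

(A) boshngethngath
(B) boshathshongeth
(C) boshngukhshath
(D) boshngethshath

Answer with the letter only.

D

Attach evidentiality hearsay -sh → bosh.
Attach aspect perfective -ngeth → boshngeth.
Attach polarity affirmative -sho (after consonant 'th') → boshngethsho.
Attach mood optative -ath → boshngethshoath.
Nasal assimilation: no change.
Apply vowel deletion: boshngethshoath → boshngethshath.
So the correct form is boshngethshath, option (D).
(B) boshathshongeth is wrong: it has the affixes in the wrong order.
(A) boshngethngath is wrong: it uses negative instead of affirmative for polarity.
(C) boshngukhshath is wrong: it uses progressive instead of perfective for aspect.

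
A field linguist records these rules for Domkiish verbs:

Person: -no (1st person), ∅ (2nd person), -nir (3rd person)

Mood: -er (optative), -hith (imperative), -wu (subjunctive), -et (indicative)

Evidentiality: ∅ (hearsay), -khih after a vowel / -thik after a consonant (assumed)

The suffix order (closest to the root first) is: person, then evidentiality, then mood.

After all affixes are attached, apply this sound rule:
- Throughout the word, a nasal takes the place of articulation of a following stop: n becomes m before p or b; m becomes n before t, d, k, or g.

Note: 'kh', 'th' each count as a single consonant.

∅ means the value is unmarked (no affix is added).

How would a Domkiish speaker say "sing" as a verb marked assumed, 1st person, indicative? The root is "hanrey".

Attach person 1st person -no → hanreyno.
Attach evidentiality assumed -khih (after vowel 'o') → hanreynokhih.
Attach mood indicative -et → hanreynokhihet.
Nasal assimilation: no change.

hanreynokhihet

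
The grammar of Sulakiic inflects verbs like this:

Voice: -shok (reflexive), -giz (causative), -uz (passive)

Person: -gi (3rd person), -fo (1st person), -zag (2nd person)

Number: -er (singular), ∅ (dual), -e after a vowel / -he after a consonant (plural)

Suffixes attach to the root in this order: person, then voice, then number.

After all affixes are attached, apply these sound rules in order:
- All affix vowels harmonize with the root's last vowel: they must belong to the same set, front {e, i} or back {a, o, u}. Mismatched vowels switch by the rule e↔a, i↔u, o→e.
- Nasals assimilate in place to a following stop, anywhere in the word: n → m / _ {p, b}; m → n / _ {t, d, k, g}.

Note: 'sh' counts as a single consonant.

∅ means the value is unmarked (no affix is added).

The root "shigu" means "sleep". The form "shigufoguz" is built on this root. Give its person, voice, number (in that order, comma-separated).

Segment: shigu-fo-giz.
person: -fo → 1st person.
voice: -giz → causative.
number: ∅ → dual.

1st person, causative, dual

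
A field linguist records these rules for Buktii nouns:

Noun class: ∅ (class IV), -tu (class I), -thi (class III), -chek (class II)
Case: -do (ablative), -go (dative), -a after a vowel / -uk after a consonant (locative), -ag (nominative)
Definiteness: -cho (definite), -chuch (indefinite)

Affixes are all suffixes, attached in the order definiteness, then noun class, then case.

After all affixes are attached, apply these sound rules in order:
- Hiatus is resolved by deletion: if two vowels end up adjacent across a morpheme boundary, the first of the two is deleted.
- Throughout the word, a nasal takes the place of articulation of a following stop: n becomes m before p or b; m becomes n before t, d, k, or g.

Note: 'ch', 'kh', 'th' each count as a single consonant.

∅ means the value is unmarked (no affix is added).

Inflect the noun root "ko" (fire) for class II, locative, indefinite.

kochuchchekuk

Attach definiteness indefinite -chuch → kochuch.
Attach noun class class II -chek → kochuchchek.
Attach case locative -uk (after consonant 'k') → kochuchchekuk.
Vowel deletion: no change.
Nasal assimilation: no change.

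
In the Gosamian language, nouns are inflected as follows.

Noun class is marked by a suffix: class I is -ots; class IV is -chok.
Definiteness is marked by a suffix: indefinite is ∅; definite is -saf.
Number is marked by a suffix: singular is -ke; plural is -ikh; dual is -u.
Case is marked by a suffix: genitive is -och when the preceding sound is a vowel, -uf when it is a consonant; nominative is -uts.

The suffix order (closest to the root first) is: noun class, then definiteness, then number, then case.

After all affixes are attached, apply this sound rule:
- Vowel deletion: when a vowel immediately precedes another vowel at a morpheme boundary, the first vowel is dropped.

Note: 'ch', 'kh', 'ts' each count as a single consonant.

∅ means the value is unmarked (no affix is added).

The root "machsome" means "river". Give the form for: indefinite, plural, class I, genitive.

Attach noun class class I -ots → machsomeots.
definiteness = indefinite: zero marking, form stays machsomeots.
Attach number plural -ikh → machsomeotsikh.
Attach case genitive -uf (after consonant 'kh') → machsomeotsikhuf.
Apply vowel deletion: machsomeotsikhuf → machsomotsikhuf.

machsomotsikhuf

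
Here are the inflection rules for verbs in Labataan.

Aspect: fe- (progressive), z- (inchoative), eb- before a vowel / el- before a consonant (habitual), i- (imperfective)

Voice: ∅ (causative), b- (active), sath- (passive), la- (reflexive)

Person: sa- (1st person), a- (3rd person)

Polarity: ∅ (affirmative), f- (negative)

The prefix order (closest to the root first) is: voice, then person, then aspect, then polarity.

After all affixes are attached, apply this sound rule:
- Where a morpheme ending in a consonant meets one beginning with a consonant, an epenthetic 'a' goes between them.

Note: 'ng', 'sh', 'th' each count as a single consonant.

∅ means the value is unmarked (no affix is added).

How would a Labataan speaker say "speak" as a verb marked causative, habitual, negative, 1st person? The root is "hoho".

felasahoho

voice = causative: zero marking, form stays hoho.
Attach person 1st person sa- → sahoho.
Attach aspect habitual el- (before consonant 's') → elsahoho.
Attach polarity negative f- → felsahoho.
Apply epenthesis: felsahoho → felasahoho.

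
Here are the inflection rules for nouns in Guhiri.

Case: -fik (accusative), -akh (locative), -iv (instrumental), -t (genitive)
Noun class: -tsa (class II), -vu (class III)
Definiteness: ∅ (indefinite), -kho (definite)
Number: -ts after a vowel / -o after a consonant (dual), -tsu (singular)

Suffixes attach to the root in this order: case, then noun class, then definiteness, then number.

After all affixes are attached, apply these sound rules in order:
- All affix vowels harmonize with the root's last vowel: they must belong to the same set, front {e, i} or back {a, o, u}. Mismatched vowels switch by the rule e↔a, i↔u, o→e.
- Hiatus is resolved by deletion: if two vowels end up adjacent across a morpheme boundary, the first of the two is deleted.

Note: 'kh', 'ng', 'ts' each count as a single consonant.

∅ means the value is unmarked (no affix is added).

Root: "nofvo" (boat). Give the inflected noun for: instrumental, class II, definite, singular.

Attach case instrumental -iv → nofvoiv.
Attach noun class class II -tsa → nofvoivtsa.
Attach definiteness definite -kho → nofvoivtsakho.
Attach number singular -tsu → nofvoivtsakhotsu.
Apply vowel harmony: nofvoivtsakhotsu → nofvouvtsakhotsu.
Apply vowel deletion: nofvouvtsakhotsu → nofvuvtsakhotsu.

nofvuvtsakhotsu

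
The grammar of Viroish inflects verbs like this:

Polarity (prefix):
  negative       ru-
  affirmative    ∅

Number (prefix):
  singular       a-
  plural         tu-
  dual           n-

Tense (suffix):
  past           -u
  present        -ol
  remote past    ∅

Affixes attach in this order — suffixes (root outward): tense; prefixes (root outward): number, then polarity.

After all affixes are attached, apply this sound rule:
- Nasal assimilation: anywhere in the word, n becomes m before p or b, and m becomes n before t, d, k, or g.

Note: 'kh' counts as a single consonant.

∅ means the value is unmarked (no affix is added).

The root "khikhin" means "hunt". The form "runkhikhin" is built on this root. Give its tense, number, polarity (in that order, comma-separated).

remote past, dual, negative

Segment: ru-n-khikhin.
tense: ∅ → remote past.
number: n- → dual.
polarity: ru- → negative.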